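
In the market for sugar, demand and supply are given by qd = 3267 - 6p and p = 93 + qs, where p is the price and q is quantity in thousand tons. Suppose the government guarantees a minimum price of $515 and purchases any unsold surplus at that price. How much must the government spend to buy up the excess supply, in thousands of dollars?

Rearranging supply gives qs = p - 93. Without the control the market clears where 3267 - 6p = p - 93, i.e. p* = 480 and q* = 387.
Since 515 > 480, the floor is binding.
At p = 515: qd = 3267 - 6·515 = 177 and qs = 515 - 93 = 422.
Surplus = qs - qd = 245.
Government expenditure = surplus × support price = 245 × 515 = 126175.

126175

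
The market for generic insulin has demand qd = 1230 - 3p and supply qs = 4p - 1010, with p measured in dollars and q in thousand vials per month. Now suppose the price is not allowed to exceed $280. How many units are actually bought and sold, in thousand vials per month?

Equilibrium: 1230 - 3p = 4p - 1010, so 2240 = 7p and p* = 320, q* = 270.
The ceiling of 280 is below the equilibrium price 320, so it binds.
At p = 280: qd = 1230 - 3·280 = 390 and qs = 4·280 - 1010 = 110.
The quantity actually transacted is the short side, supply: 110.

110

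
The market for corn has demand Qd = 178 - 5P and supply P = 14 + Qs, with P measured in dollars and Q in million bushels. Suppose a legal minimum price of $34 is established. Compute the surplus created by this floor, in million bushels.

Rearranging supply gives Qs = P - 14. Without the control the market clears where 178 - 5P = P - 14, i.e. P* = 32 and Q* = 18.
The floor of 34 is above the equilibrium price 32, so it binds.
At P = 34: Qd = 178 - 5·34 = 8 and Qs = 34 - 14 = 20.
Surplus = Qs - Qd = 20 - 8 = 12.

12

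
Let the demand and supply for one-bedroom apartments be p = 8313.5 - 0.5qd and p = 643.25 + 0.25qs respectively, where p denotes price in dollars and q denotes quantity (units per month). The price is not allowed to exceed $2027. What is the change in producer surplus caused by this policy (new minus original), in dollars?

-9244413

Rearranging demand gives qd = 16627 - 2p; rearranging supply gives qs = 4p - 2573. In a free market, 16627 - 2p = 4p - 2573 gives the equilibrium p* = 3200, q* = 10227.
Because the ceiling (2027) lies below the market-clearing price, it is binding.
At p = 2027: qd = 16627 - 2·2027 = 12573 and qs = 4·2027 - 2573 = 5535.
Producer surplus without the control is ½ · (3200 - 643.25) · 10227 = 13073941.125.
With the ceiling, producers sell 5535 units at 2027, so PS = ½ · (2027 - 643.25) · 5535 = 3829528.125.
Change in producer surplus = 3829528.125 - 13073941.125 = -9244413.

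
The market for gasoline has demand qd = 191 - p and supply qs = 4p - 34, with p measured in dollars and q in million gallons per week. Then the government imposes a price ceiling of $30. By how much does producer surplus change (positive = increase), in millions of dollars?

Setting quantity demanded equal to quantity supplied, 191 - p = 4p - 34, gives p* = 45 and q* = 146.
Because the ceiling (30) lies below the market-clearing price, it is binding.
At p = 30: qd = 191 - 30 = 161 and qs = 4·30 - 34 = 86.
Producer surplus without the control is ½ · (45 - 8.5) · 146 = 2664.5.
With the ceiling, producers sell 86 units at 30, so PS = ½ · (30 - 8.5) · 86 = 924.5.
Change in producer surplus = 924.5 - 2664.5 = -1740.

-1740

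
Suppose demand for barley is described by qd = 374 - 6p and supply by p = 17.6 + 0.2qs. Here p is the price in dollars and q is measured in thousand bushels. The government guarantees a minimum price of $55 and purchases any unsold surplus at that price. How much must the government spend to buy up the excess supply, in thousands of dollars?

Rearranging supply gives qs = 5p - 88. In a free market, 374 - 6p = 5p - 88 gives the equilibrium p* = 42, q* = 122.
Because the floor (55) lies above the market-clearing price, it is binding.
At p = 55: qd = 374 - 6·55 = 44 and qs = 5·55 - 88 = 187.
Surplus = qs - qd = 143.
Government expenditure = surplus × support price = 143 × 55 = 7865.

7865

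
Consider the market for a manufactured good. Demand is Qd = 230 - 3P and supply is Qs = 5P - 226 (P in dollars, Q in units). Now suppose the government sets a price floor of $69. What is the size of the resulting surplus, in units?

96

Equilibrium: 230 - 3P = 5P - 226, so 456 = 8P and P* = 57, Q* = 59.
The floor of 69 is above the equilibrium price 57, so it binds.
At P = 69: Qd = 230 - 3·69 = 23 and Qs = 5·69 - 226 = 119.
Surplus = Qs - Qd = 119 - 23 = 96.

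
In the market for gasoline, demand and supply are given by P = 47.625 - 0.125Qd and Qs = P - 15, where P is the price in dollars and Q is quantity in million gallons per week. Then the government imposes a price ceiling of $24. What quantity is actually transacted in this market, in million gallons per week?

9

Rearranging demand gives Qd = 381 - 8P. Without the control the market clears where 381 - 8P = P - 15, i.e. P* = 44 and Q* = 29.
Because the ceiling (24) lies below the market-clearing price, it is binding.
At P = 24: Qd = 381 - 8·24 = 189 and Qs = 24 - 15 = 9.
The quantity actually transacted is the short side, supply: 9.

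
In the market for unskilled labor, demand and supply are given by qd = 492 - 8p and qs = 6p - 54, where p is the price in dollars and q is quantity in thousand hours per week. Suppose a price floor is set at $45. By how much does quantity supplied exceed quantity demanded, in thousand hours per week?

84

Without the control the market clears where 492 - 8p = 6p - 54, i.e. p* = 39 and q* = 180.
Since 45 > 39, the floor is binding.
At p = 45: qd = 492 - 8·45 = 132 and qs = 6·45 - 54 = 216.
Surplus = qs - qd = 216 - 132 = 84.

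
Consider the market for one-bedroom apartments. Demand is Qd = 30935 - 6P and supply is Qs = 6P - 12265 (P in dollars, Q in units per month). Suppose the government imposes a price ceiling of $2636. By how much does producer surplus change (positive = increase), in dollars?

-6211052

In a free market, 30935 - 6P = 6P - 12265 gives the equilibrium P* = 3600, Q* = 9335.
The ceiling of 2636 is below the equilibrium price 3600, so it binds.
At P = 2636: Qd = 30935 - 6·2636 = 15119 and Qs = 6·2636 - 12265 = 3551.
Producer surplus without the control is ½ · (3600 - 12265/6) · 9335 = 87142225/12.
With the ceiling, producers sell 3551 units at 2636, so PS = ½ · (2636 - 12265/6) · 3551 = 12609601/12.
Change in producer surplus = 12609601/12 - 87142225/12 = -6211052.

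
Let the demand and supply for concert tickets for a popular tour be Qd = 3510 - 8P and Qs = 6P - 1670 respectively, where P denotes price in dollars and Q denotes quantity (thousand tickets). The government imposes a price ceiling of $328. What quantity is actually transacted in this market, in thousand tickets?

In a free market, 3510 - 8P = 6P - 1670 gives the equilibrium P* = 370, Q* = 550.
The ceiling of 328 is below the equilibrium price 370, so it binds.
At P = 328: Qd = 3510 - 8·328 = 886 and Qs = 6·328 - 1670 = 298.
The quantity actually transacted is the short side, supply: 298.

298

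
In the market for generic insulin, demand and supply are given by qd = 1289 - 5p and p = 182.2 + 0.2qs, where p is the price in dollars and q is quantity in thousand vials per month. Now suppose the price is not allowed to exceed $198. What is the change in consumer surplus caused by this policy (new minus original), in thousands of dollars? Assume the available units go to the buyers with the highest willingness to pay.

528

Rearranging supply gives qs = 5p - 911. Equilibrium: 1289 - 5p = 5p - 911, so 2200 = 10p and p* = 220, q* = 189.
Since 198 < 220, the ceiling is binding.
At p = 198: qd = 1289 - 5·198 = 299 and qs = 5·198 - 911 = 79.
Consumer surplus without the control is ½ · (257.8 - 220) · 189 = 3572.1.
With the ceiling, 79 units are sold at 198 (assume they go to the highest-value buyers). The demand price at q = 79 is 242, so CS = ½ · [(257.8 - 198) + (242 - 198)] · 79 = 4100.1.
Change in consumer surplus = 4100.1 - 3572.1 = 528.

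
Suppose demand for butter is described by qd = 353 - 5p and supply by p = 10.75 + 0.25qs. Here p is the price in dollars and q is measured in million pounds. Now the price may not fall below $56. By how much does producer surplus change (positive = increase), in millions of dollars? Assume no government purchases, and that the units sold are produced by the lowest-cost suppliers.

426

Rearranging supply gives qs = 4p - 43. In a free market, 353 - 5p = 4p - 43 gives the equilibrium p* = 44, q* = 133.
Since 56 > 44, the floor is binding.
At p = 56: qd = 353 - 5·56 = 73 and qs = 4·56 - 43 = 181.
Producer surplus without the control is ½ · (44 - 10.75) · 133 = 2211.125.
With the floor, 73 units are sold at 56. The supply price at q = 73 is 29, so PS = ½ · [(56 - 10.75) + (56 - 29)] · 73 = 2637.125.
Change in producer surplus = 2637.125 - 2211.125 = 426.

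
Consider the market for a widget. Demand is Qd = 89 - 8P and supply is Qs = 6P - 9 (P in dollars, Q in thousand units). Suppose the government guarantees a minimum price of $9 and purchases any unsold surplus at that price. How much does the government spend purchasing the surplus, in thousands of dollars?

252

In a free market, 89 - 8P = 6P - 9 gives the equilibrium P* = 7, Q* = 33.
The floor of 9 is above the equilibrium price 7, so it binds.
At P = 9: Qd = 89 - 8·9 = 17 and Qs = 6·9 - 9 = 45.
Surplus = Qs - Qd = 28.
Government expenditure = surplus × support price = 28 × 9 = 252.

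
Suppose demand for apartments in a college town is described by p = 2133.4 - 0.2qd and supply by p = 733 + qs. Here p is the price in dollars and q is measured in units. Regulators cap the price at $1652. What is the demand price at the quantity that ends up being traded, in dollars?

1949.6

Rearranging demand gives qd = 10667 - 5p; rearranging supply gives qs = p - 733. Equilibrium: 10667 - 5p = p - 733, so 11400 = 6p and p* = 1900, q* = 1167.
The ceiling of 1652 is below the equilibrium price 1900, so it binds.
At p = 1652: qd = 10667 - 5·1652 = 2407 and qs = 1652 - 733 = 919.
Only 919 units reach the market. On the demand curve, the marginal buyer's willingness to pay at q = 919 is (10667 - 919)/5 = 1949.6.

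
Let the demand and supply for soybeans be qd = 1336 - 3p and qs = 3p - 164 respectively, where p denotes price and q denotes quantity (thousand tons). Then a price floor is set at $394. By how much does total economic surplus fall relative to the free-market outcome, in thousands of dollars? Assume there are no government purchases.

Without the control the market clears where 1336 - 3p = 3p - 164, i.e. p* = 250 and q* = 586.
Because the floor (394) lies above the market-clearing price, it is binding.
At p = 394: qd = 1336 - 3·394 = 154 and qs = 3·394 - 164 = 1018.
Quantity traded falls to 154. At q = 154 the demand price is (1336 - 154)/3 = 394 and the supply price is (164 + 154)/3 = 106.
Deadweight loss = ½ · (394 - 106) · (586 - 154) = ½ · 288 · 432 = 62208.

62208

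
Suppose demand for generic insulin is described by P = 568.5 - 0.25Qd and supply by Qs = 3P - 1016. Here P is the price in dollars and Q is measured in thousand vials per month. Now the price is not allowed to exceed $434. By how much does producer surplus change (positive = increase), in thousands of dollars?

-12240

Rearranging demand gives Qd = 2274 - 4P. Setting quantity demanded equal to quantity supplied, 2274 - 4P = 3P - 1016, gives P* = 470 and Q* = 394.
The ceiling of 434 is below the equilibrium price 470, so it binds.
At P = 434: Qd = 2274 - 4·434 = 538 and Qs = 3·434 - 1016 = 286.
Producer surplus without the control is ½ · (470 - 1016/3) · 394 = 77618/3.
With the ceiling, producers sell 286 units at 434, so PS = ½ · (434 - 1016/3) · 286 = 40898/3.
Change in producer surplus = 40898/3 - 77618/3 = -12240.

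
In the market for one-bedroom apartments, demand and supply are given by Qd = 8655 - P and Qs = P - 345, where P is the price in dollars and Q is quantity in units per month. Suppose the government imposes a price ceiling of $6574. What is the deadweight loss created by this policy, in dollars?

0

Without the control the market clears where 8655 - P = P - 345, i.e. P* = 4500 and Q* = 4155.
The ceiling of 6574 is above the equilibrium price 4500, so it is not binding; the market clears at P* = 4500, Q* = 4155.
Since the control does not bind, no trades are prevented and deadweight loss is zero.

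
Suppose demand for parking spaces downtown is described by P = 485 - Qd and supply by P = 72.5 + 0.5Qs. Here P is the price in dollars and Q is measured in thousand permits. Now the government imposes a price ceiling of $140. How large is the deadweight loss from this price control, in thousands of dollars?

Rearranging demand gives Qd = 485 - P; rearranging supply gives Qs = 2P - 145. Equilibrium: 485 - P = 2P - 145, so 630 = 3P and P* = 210, Q* = 275.
The ceiling of 140 is below the equilibrium price 210, so it binds.
At P = 140: Qd = 485 - 140 = 345 and Qs = 2·140 - 145 = 135.
Quantity traded falls to 135. At Q = 135 the demand price is 485 - 135 = 350 and the supply price is (145 + 135)/2 = 140.
Deadweight loss = ½ · (350 - 140) · (275 - 135) = ½ · 210 · 140 = 14700.

14700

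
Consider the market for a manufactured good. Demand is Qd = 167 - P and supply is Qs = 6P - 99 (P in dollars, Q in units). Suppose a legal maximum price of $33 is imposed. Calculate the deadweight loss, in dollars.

Equilibrium: 167 - P = 6P - 99, so 266 = 7P and P* = 38, Q* = 129.
The ceiling of 33 is below the equilibrium price 38, so it binds.
At P = 33: Qd = 167 - 33 = 134 and Qs = 6·33 - 99 = 99.
Quantity traded falls to 99. At Q = 99 the demand price is 167 - 99 = 68 and the supply price is (99 + 99)/6 = 33.
Deadweight loss = ½ · (68 - 33) · (129 - 99) = ½ · 35 · 30 = 525.

525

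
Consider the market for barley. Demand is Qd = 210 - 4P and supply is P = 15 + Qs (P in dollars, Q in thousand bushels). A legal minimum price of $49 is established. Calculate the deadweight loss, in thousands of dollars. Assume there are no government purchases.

Rearranging supply gives Qs = P - 15. Without the control the market clears where 210 - 4P = P - 15, i.e. P* = 45 and Q* = 30.
Since 49 > 45, the floor is binding.
At P = 49: Qd = 210 - 4·49 = 14 and Qs = 49 - 15 = 34.
Quantity traded falls to 14. At Q = 14 the demand price is (210 - 14)/4 = 49 and the supply price is 15 + 14 = 29.
Deadweight loss = ½ · (49 - 29) · (30 - 14) = ½ · 20 · 16 = 160.

160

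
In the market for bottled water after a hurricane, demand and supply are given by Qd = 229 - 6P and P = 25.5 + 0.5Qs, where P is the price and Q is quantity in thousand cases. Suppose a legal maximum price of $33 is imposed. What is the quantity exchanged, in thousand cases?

15

Rearranging supply gives Qs = 2P - 51. Setting quantity demanded equal to quantity supplied, 229 - 6P = 2P - 51, gives P* = 35 and Q* = 19.
The ceiling of 33 is below the equilibrium price 35, so it binds.
At P = 33: Qd = 229 - 6·33 = 31 and Qs = 2·33 - 51 = 15.
The quantity actually transacted is the short side, supply: 15.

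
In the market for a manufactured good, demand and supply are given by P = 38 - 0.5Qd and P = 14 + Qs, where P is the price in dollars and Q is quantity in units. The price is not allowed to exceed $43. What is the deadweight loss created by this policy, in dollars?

0

Rearranging demand gives Qd = 76 - 2P; rearranging supply gives Qs = P - 14. Without the control the market clears where 76 - 2P = P - 14, i.e. P* = 30 and Q* = 16.
Since 43 is above P* = 30, the ceiling does not bind and the free-market outcome prevails.
Since the control does not bind, no trades are prevented and deadweight loss is zero.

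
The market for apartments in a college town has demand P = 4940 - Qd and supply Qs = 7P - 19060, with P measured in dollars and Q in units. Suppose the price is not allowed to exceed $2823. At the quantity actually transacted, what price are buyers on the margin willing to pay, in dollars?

4239

Rearranging demand gives Qd = 4940 - P. In a free market, 4940 - P = 7P - 19060 gives the equilibrium P* = 3000, Q* = 1940.
The ceiling of 2823 is below the equilibrium price 3000, so it binds.
At P = 2823: Qd = 4940 - 2823 = 2117 and Qs = 7·2823 - 19060 = 701.
Only 701 units reach the market. On the demand curve, the marginal buyer's willingness to pay at Q = 701 is (4940 - 701) = 4239.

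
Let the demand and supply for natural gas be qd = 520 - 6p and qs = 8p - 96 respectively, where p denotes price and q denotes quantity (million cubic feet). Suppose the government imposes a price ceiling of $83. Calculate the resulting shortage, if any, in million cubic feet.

Equilibrium: 520 - 6p = 8p - 96, so 616 = 14p and p* = 44, q* = 256.
The ceiling of 83 is above the equilibrium price 44, so it is not binding; the market clears at p* = 44, q* = 256.
Since the control does not bind, there is no shortage.

0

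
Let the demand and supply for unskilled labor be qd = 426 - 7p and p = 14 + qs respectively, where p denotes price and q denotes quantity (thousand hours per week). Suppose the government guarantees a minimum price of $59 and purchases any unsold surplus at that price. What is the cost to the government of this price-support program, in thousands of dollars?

1888

Rearranging supply gives qs = p - 14. In a free market, 426 - 7p = p - 14 gives the equilibrium p* = 55, q* = 41.
Because the floor (59) lies above the market-clearing price, it is binding.
At p = 59: qd = 426 - 7·59 = 13 and qs = 59 - 14 = 45.
Surplus = qs - qd = 32.
Government expenditure = surplus × support price = 32 × 59 = 1888.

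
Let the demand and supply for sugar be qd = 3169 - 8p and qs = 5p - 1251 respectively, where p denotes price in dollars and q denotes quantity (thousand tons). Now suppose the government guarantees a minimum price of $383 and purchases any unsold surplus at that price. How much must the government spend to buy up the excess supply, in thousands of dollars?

In a free market, 3169 - 8p = 5p - 1251 gives the equilibrium p* = 340, q* = 449.
Because the floor (383) lies above the market-clearing price, it is binding.
At p = 383: qd = 3169 - 8·383 = 105 and qs = 5·383 - 1251 = 664.
Surplus = qs - qd = 559.
Government expenditure = surplus × support price = 559 × 383 = 214097.

214097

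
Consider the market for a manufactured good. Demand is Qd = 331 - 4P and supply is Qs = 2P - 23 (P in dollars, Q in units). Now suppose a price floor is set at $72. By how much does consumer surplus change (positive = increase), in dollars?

In a free market, 331 - 4P = 2P - 23 gives the equilibrium P* = 59, Q* = 95.
Because the floor (72) lies above the market-clearing price, it is binding.
At P = 72: Qd = 331 - 4·72 = 43 and Qs = 2·72 - 23 = 121.
Consumer surplus without the control is ½ · (82.75 - 59) · 95 = 1128.125.
With the floor, consumers buy 43 units at 72, so CS = ½ · (82.75 - 72) · 43 = 231.125.
Change in consumer surplus = 231.125 - 1128.125 = -897.

-897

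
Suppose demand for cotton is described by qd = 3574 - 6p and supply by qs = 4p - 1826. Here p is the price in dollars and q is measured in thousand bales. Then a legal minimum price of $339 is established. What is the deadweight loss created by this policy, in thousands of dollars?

0

Without the control the market clears where 3574 - 6p = 4p - 1826, i.e. p* = 540 and q* = 334.
The floor of 339 is below the equilibrium price 540, so it is not binding; the market clears at p* = 540, q* = 334.
Since the control does not bind, no trades are prevented and deadweight loss is zero.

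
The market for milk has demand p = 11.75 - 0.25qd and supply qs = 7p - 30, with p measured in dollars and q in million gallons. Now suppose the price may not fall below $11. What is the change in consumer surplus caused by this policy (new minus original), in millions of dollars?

-44

Rearranging demand gives qd = 47 - 4p. Setting quantity demanded equal to quantity supplied, 47 - 4p = 7p - 30, gives p* = 7 and q* = 19.
The floor of 11 is above the equilibrium price 7, so it binds.
At p = 11: qd = 47 - 4·11 = 3 and qs = 7·11 - 30 = 47.
Consumer surplus without the control is ½ · (11.75 - 7) · 19 = 45.125.
With the floor, consumers buy 3 units at 11, so CS = ½ · (11.75 - 11) · 3 = 1.125.
Change in consumer surplus = 1.125 - 45.125 = -44.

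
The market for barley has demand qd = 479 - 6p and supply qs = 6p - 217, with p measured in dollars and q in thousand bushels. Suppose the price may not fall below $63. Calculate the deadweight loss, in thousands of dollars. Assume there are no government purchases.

150

Equilibrium: 479 - 6p = 6p - 217, so 696 = 12p and p* = 58, q* = 131.
The floor of 63 is above the equilibrium price 58, so it binds.
At p = 63: qd = 479 - 6·63 = 101 and qs = 6·63 - 217 = 161.
Quantity traded falls to 101. At q = 101 the demand price is (479 - 101)/6 = 63 and the supply price is (217 + 101)/6 = 53.
Deadweight loss = ½ · (63 - 53) · (131 - 101) = ½ · 10 · 30 = 150.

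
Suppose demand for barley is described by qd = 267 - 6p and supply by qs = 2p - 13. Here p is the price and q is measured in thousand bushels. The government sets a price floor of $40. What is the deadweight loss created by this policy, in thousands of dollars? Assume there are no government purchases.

300

In a free market, 267 - 6p = 2p - 13 gives the equilibrium p* = 35, q* = 57.
Because the floor (40) lies above the market-clearing price, it is binding.
At p = 40: qd = 267 - 6·40 = 27 and qs = 2·40 - 13 = 67.
Quantity traded falls to 27. At q = 27 the demand price is (267 - 27)/6 = 40 and the supply price is (13 + 27)/2 = 20.
Deadweight loss = ½ · (40 - 20) · (57 - 27) = ½ · 20 · 30 = 300.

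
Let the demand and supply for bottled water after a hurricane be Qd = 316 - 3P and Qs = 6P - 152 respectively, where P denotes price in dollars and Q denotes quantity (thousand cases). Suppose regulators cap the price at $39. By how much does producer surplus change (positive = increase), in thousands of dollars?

Equilibrium: 316 - 3P = 6P - 152, so 468 = 9P and P* = 52, Q* = 160.
Since 39 < 52, the ceiling is binding.
At P = 39: Qd = 316 - 3·39 = 199 and Qs = 6·39 - 152 = 82.
Producer surplus without the control is ½ · (52 - 76/3) · 160 = 6400/3.
With the ceiling, producers sell 82 units at 39, so PS = ½ · (39 - 76/3) · 82 = 1681/3.
Change in producer surplus = 1681/3 - 6400/3 = -1573.

-1573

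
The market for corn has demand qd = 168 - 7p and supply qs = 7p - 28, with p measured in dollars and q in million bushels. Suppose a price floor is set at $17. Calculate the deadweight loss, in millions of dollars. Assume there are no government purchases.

63

Without the control the market clears where 168 - 7p = 7p - 28, i.e. p* = 14 and q* = 70.
Because the floor (17) lies above the market-clearing price, it is binding.
At p = 17: qd = 168 - 7·17 = 49 and qs = 7·17 - 28 = 91.
Quantity traded falls to 49. At q = 49 the demand price is (168 - 49)/7 = 17 and the supply price is (28 + 49)/7 = 11.
Deadweight loss = ½ · (17 - 11) · (70 - 49) = ½ · 6 · 21 = 63.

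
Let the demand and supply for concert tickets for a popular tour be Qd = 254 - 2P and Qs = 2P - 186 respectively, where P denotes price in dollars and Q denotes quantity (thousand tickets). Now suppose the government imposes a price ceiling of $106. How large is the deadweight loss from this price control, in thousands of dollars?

Equilibrium: 254 - 2P = 2P - 186, so 440 = 4P and P* = 110, Q* = 34.
Because the ceiling (106) lies below the market-clearing price, it is binding.
At P = 106: Qd = 254 - 2·106 = 42 and Qs = 2·106 - 186 = 26.
Quantity traded falls to 26. At Q = 26 the demand price is (254 - 26)/2 = 114 and the supply price is (186 + 26)/2 = 106.
Deadweight loss = ½ · (114 - 106) · (34 - 26) = ½ · 8 · 8 = 32.

32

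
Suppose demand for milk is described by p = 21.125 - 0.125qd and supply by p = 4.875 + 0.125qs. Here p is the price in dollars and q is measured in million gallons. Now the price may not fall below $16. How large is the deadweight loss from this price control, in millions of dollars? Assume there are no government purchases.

72

Rearranging demand gives qd = 169 - 8p; rearranging supply gives qs = 8p - 39. Setting quantity demanded equal to quantity supplied, 169 - 8p = 8p - 39, gives p* = 13 and q* = 65.
Because the floor (16) lies above the market-clearing price, it is binding.
At p = 16: qd = 169 - 8·16 = 41 and qs = 8·16 - 39 = 89.
Quantity traded falls to 41. At q = 41 the demand price is (169 - 41)/8 = 16 and the supply price is (39 + 41)/8 = 10.
Deadweight loss = ½ · (16 - 10) · (65 - 41) = ½ · 6 · 24 = 72.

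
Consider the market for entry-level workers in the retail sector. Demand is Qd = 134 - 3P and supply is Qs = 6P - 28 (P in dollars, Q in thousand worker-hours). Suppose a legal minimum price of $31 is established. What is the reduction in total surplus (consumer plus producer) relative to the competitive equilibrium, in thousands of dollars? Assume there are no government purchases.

380.25

Without the control the market clears where 134 - 3P = 6P - 28, i.e. P* = 18 and Q* = 80.
Since 31 > 18, the floor is binding.
At P = 31: Qd = 134 - 3·31 = 41 and Qs = 6·31 - 28 = 158.
Quantity traded falls to 41. At Q = 41 the demand price is (134 - 41)/3 = 31 and the supply price is (28 + 41)/6 = 11.5.
Deadweight loss = ½ · (31 - 11.5) · (80 - 41) = ½ · 19.5 · 39 = 380.25.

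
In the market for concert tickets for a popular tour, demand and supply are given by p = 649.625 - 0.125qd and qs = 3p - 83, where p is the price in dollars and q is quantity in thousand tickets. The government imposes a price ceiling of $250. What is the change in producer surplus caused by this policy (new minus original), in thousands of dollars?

Rearranging demand gives qd = 5197 - 8p. Equilibrium: 5197 - 8p = 3p - 83, so 5280 = 11p and p* = 480, q* = 1357.
Because the ceiling (250) lies below the market-clearing price, it is binding.
At p = 250: qd = 5197 - 8·250 = 3197 and qs = 3·250 - 83 = 667.
Producer surplus without the control is ½ · (480 - 83/3) · 1357 = 1841449/6.
With the ceiling, producers sell 667 units at 250, so PS = ½ · (250 - 83/3) · 667 = 444889/6.
Change in producer surplus = 444889/6 - 1841449/6 = -232760.

-232760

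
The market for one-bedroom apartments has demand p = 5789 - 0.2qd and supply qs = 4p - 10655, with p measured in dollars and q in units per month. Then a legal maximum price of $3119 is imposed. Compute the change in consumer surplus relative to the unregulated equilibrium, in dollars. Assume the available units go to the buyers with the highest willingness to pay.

-292836.6

Rearranging demand gives qd = 28945 - 5p. Equilibrium: 28945 - 5p = 4p - 10655, so 39600 = 9p and p* = 4400, q* = 6945.
The ceiling of 3119 is below the equilibrium price 4400, so it binds.
At p = 3119: qd = 28945 - 5·3119 = 13350 and qs = 4·3119 - 10655 = 1821.
Consumer surplus without the control is ½ · (5789 - 4400) · 6945 = 4823302.5.
With the ceiling, 1821 units are sold at 3119 (assume they go to the highest-value buyers). The demand price at q = 1821 is 5424.8, so CS = ½ · [(5789 - 3119) + (5424.8 - 3119)] · 1821 = 4530465.9.
Change in consumer surplus = 4530465.9 - 4823302.5 = -292836.6.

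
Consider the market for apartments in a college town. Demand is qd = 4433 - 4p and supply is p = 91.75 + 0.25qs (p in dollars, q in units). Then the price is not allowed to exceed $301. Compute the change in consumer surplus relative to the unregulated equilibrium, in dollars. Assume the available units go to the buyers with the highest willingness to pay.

71461

Rearranging supply gives qs = 4p - 367. Equilibrium: 4433 - 4p = 4p - 367, so 4800 = 8p and p* = 600, q* = 2033.
The ceiling of 301 is below the equilibrium price 600, so it binds.
At p = 301: qd = 4433 - 4·301 = 3229 and qs = 4·301 - 367 = 837.
Consumer surplus without the control is ½ · (1108.25 - 600) · 2033 = 516636.125.
With the ceiling, 837 units are sold at 301 (assume they go to the highest-value buyers). The demand price at q = 837 is 899, so CS = ½ · [(1108.25 - 301) + (899 - 301)] · 837 = 588097.125.
Change in consumer surplus = 588097.125 - 516636.125 = 71461.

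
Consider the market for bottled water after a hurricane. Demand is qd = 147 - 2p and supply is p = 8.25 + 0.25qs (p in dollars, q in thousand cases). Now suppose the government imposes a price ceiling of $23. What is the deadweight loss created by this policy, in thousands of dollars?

294

Rearranging supply gives qs = 4p - 33. In a free market, 147 - 2p = 4p - 33 gives the equilibrium p* = 30, q* = 87.
Because the ceiling (23) lies below the market-clearing price, it is binding.
At p = 23: qd = 147 - 2·23 = 101 and qs = 4·23 - 33 = 59.
Quantity traded falls to 59. At q = 59 the demand price is (147 - 59)/2 = 44 and the supply price is (33 + 59)/4 = 23.
Deadweight loss = ½ · (44 - 23) · (87 - 59) = ½ · 21 · 28 = 294.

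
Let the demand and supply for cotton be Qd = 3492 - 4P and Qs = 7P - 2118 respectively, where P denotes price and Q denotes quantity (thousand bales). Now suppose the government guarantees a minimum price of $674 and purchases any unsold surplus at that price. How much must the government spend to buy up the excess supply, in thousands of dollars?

Without the control the market clears where 3492 - 4P = 7P - 2118, i.e. P* = 510 and Q* = 1452.
Because the floor (674) lies above the market-clearing price, it is binding.
At P = 674: Qd = 3492 - 4·674 = 796 and Qs = 7·674 - 2118 = 2600.
Surplus = Qs - Qd = 1804.
Government expenditure = surplus × support price = 1804 × 674 = 1215896.

1215896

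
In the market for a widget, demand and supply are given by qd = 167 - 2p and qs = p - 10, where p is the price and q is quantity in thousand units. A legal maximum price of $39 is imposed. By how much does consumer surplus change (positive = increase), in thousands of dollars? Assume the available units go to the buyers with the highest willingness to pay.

480

In a free market, 167 - 2p = p - 10 gives the equilibrium p* = 59, q* = 49.
Because the ceiling (39) lies below the market-clearing price, it is binding.
At p = 39: qd = 167 - 2·39 = 89 and qs = 39 - 10 = 29.
Consumer surplus without the control is ½ · (83.5 - 59) · 49 = 600.25.
With the ceiling, 29 units are sold at 39 (assume they go to the highest-value buyers). The demand price at q = 29 is 69, so CS = ½ · [(83.5 - 39) + (69 - 39)] · 29 = 1080.25.
Change in consumer surplus = 1080.25 - 600.25 = 480.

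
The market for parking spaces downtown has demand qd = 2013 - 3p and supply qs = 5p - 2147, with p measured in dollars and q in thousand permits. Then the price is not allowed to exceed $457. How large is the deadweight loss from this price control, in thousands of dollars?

In a free market, 2013 - 3p = 5p - 2147 gives the equilibrium p* = 520, q* = 453.
The ceiling of 457 is below the equilibrium price 520, so it binds.
At p = 457: qd = 2013 - 3·457 = 642 and qs = 5·457 - 2147 = 138.
Quantity traded falls to 138. At q = 138 the demand price is (2013 - 138)/3 = 625 and the supply price is (2147 + 138)/5 = 457.
Deadweight loss = ½ · (625 - 457) · (453 - 138) = ½ · 168 · 315 = 26460.

26460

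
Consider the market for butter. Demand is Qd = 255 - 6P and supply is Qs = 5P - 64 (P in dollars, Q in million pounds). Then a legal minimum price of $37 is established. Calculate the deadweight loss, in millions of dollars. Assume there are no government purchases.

In a free market, 255 - 6P = 5P - 64 gives the equilibrium P* = 29, Q* = 81.
Because the floor (37) lies above the market-clearing price, it is binding.
At P = 37: Qd = 255 - 6·37 = 33 and Qs = 5·37 - 64 = 121.
Quantity traded falls to 33. At Q = 33 the demand price is (255 - 33)/6 = 37 and the supply price is (64 + 33)/5 = 19.4.
Deadweight loss = ½ · (37 - 19.4) · (81 - 33) = ½ · 17.6 · 48 = 422.4.

422.4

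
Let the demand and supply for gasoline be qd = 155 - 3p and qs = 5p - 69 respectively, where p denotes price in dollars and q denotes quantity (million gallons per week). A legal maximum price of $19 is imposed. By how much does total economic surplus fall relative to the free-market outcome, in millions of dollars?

Setting quantity demanded equal to quantity supplied, 155 - 3p = 5p - 69, gives p* = 28 and q* = 71.
Because the ceiling (19) lies below the market-clearing price, it is binding.
At p = 19: qd = 155 - 3·19 = 98 and qs = 5·19 - 69 = 26.
Quantity traded falls to 26. At q = 26 the demand price is (155 - 26)/3 = 43 and the supply price is (69 + 26)/5 = 19.
Deadweight loss = ½ · (43 - 19) · (71 - 26) = ½ · 24 · 45 = 540.

540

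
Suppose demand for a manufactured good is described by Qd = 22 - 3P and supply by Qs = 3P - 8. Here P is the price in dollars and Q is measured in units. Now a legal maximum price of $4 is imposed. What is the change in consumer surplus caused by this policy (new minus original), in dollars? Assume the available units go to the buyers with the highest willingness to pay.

In a free market, 22 - 3P = 3P - 8 gives the equilibrium P* = 5, Q* = 7.
The ceiling of 4 is below the equilibrium price 5, so it binds.
At P = 4: Qd = 22 - 3·4 = 10 and Qs = 3·4 - 8 = 4.
Consumer surplus without the control is ½ · (22/3 - 5) · 7 = 49/6.
With the ceiling, 4 units are sold at 4 (assume they go to the highest-value buyers). The demand price at Q = 4 is 6, so CS = ½ · [(22/3 - 4) + (6 - 4)] · 4 = 32/3.
Change in consumer surplus = 32/3 - 49/6 = 2.5.

2.5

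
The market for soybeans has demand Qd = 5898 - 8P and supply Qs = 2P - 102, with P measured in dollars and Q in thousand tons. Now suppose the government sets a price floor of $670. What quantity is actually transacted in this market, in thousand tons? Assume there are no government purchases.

538

Equilibrium: 5898 - 8P = 2P - 102, so 6000 = 10P and P* = 600, Q* = 1098.
Because the floor (670) lies above the market-clearing price, it is binding.
At P = 670: Qd = 5898 - 8·670 = 538 and Qs = 2·670 - 102 = 1238.
The quantity actually transacted is the short side, demand: 538.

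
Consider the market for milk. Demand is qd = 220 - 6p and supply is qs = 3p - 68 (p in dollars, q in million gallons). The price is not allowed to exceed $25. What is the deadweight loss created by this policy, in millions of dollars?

In a free market, 220 - 6p = 3p - 68 gives the equilibrium p* = 32, q* = 28.
Since 25 < 32, the ceiling is binding.
At p = 25: qd = 220 - 6·25 = 70 and qs = 3·25 - 68 = 7.
Quantity traded falls to 7. At q = 7 the demand price is (220 - 7)/6 = 35.5 and the supply price is (68 + 7)/3 = 25.
Deadweight loss = ½ · (35.5 - 25) · (28 - 7) = ½ · 10.5 · 21 = 110.25.

110.25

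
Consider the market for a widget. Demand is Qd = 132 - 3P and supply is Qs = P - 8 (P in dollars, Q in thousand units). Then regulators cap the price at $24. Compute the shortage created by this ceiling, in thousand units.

Without the control the market clears where 132 - 3P = P - 8, i.e. P* = 35 and Q* = 27.
Since 24 < 35, the ceiling is binding.
At P = 24: Qd = 132 - 3·24 = 60 and Qs = 24 - 8 = 16.
Shortage = Qd - Qs = 60 - 16 = 44.

44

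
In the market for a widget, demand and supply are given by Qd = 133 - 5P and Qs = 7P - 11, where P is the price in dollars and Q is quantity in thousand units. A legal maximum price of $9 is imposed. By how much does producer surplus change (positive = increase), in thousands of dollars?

Setting quantity demanded equal to quantity supplied, 133 - 5P = 7P - 11, gives P* = 12 and Q* = 73.
Because the ceiling (9) lies below the market-clearing price, it is binding.
At P = 9: Qd = 133 - 5·9 = 88 and Qs = 7·9 - 11 = 52.
Producer surplus without the control is ½ · (12 - 11/7) · 73 = 5329/14.
With the ceiling, producers sell 52 units at 9, so PS = ½ · (9 - 11/7) · 52 = 1352/7.
Change in producer surplus = 1352/7 - 5329/14 = -187.5.

-187.5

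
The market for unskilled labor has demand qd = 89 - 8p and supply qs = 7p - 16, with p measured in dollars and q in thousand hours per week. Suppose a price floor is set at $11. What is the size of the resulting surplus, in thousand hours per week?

In a free market, 89 - 8p = 7p - 16 gives the equilibrium p* = 7, q* = 33.
Since 11 > 7, the floor is binding.
At p = 11: qd = 89 - 8·11 = 1 and qs = 7·11 - 16 = 61.
Surplus = qs - qd = 61 - 1 = 60.

60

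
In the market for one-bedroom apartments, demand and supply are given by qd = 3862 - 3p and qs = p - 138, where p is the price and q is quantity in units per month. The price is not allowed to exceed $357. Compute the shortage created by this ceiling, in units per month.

Equilibrium: 3862 - 3p = p - 138, so 4000 = 4p and p* = 1000, q* = 862.
Since 357 < 1000, the ceiling is binding.
At p = 357: qd = 3862 - 3·357 = 2791 and qs = 357 - 138 = 219.
Shortage = qd - qs = 2791 - 219 = 2572.

2572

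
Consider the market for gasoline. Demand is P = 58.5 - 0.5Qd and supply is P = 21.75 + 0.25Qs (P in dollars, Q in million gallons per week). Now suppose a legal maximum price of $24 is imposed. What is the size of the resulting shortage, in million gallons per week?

60

Rearranging demand gives Qd = 117 - 2P; rearranging supply gives Qs = 4P - 87. Setting quantity demanded equal to quantity supplied, 117 - 2P = 4P - 87, gives P* = 34 and Q* = 49.
Because the ceiling (24) lies below the market-clearing price, it is binding.
At P = 24: Qd = 117 - 2·24 = 69 and Qs = 4·24 - 87 = 9.
Shortage = Qd - Qs = 69 - 9 = 60.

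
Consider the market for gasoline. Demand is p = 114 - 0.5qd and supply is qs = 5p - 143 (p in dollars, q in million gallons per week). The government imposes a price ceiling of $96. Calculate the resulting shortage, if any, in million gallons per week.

Rearranging demand gives qd = 228 - 2p. Without the control the market clears where 228 - 2p = 5p - 143, i.e. p* = 53 and q* = 122.
The ceiling of 96 is above the equilibrium price 53, so it is not binding; the market clears at p* = 53, q* = 122.
Since the control does not bind, there is no shortage.

0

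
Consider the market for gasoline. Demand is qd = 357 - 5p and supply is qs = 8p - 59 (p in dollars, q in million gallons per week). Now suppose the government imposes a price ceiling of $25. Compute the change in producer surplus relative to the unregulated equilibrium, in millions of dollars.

Without the control the market clears where 357 - 5p = 8p - 59, i.e. p* = 32 and q* = 197.
The ceiling of 25 is below the equilibrium price 32, so it binds.
At p = 25: qd = 357 - 5·25 = 232 and qs = 8·25 - 59 = 141.
Producer surplus without the control is ½ · (32 - 7.375) · 197 = 2425.5625.
With the ceiling, producers sell 141 units at 25, so PS = ½ · (25 - 7.375) · 141 = 1242.5625.
Change in producer surplus = 1242.5625 - 2425.5625 = -1183.

-1183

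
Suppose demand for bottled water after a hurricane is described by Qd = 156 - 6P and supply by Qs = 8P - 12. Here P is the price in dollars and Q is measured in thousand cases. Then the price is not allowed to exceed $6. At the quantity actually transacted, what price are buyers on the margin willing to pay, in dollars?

Setting quantity demanded equal to quantity supplied, 156 - 6P = 8P - 12, gives P* = 12 and Q* = 84.
Because the ceiling (6) lies below the market-clearing price, it is binding.
At P = 6: Qd = 156 - 6·6 = 120 and Qs = 8·6 - 12 = 36.
Only 36 units reach the market. On the demand curve, the marginal buyer's willingness to pay at Q = 36 is (156 - 36)/6 = 20.

20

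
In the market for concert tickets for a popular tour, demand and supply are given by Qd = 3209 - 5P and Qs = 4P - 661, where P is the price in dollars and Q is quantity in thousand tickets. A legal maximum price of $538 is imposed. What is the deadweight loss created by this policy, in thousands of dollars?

Without the control the market clears where 3209 - 5P = 4P - 661, i.e. P* = 430 and Q* = 1059.
The ceiling of 538 is above the equilibrium price 430, so it is not binding; the market clears at P* = 430, Q* = 1059.
Since the control does not bind, no trades are prevented and deadweight loss is zero.

0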